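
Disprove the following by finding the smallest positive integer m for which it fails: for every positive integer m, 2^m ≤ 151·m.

We need the least positive integer m for which 2^m > 151·m.
For m = 1, 2, 3, 4, 5, 6, 7, 8, 9, 10 the conclusion holds.
m = 11: 2^m = 2048 and 151·m = 1661, so 2048 > 1661.

m = 11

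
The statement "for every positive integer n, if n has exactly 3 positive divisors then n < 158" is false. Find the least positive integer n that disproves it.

We need the least positive integer n for which n has exactly 3 positive divisors but the claim fails.
The first 5 eligible values, up to n = 121, all satisfy the conclusion.
n = 169: τ(169) = 3; 169 ≥ 158.

n = 169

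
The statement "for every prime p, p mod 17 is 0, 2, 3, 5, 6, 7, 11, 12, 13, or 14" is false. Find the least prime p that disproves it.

p = 43

Check each prime p in order until the claim fails.
For p = 2, 3, 5, 7, …, 31, 37, 41 the conclusion holds.
p = 43: 43 mod 17 = 9 — not in {0, 2, 3, 5, 6, 7, 11, 12, 13, 14}.
So p = 43 is the smallest counterexample.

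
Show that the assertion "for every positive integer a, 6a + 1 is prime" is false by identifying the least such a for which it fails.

For a = 1, 2, 3 the conclusion holds.
a = 4: 6a + 1 = 25 = 5 × 5, composite.
So a = 4 is the smallest counterexample.

a = 4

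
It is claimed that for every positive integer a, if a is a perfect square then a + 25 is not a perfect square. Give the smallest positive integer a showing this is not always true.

a = 144

Check each positive integer a in order until a is a perfect square but a + 25 is a perfect square.
The first 11 eligible values, up to a = 121, all satisfy the conclusion.
a = 144: 144 = 12² and 144 + 25 = 169 = 13².
Thus a = 144 disproves the claim, and no smaller a works.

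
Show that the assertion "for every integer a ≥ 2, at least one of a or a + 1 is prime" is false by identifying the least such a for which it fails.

We need the least integer a ≥ 2 for which a, a + 1 are both composite.
a = 2: 2 is prime.
a = 3: 3 is prime.
a = 4: 5 is prime.
a = 5: 5 is prime.
a = 6: 7 is prime.
a = 7: 7 is prime.
a = 8: 8 = 2 × 4; 9 = 3 × 3 — both composite.
Hence a = 8 is a counterexample.

a = 8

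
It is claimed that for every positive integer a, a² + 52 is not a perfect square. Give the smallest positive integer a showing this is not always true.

A counterexample is any positive integer a such that a² + 52 is a perfect square; we check each in order.
The first 11 eligible values, up to a = 11, all satisfy the conclusion.
a = 12: 12² + 52 = 196 = 14², a perfect square.
So a = 12 is the smallest counterexample.

a = 12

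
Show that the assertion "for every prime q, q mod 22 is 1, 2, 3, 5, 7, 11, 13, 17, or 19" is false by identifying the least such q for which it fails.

A counterexample is any prime q such that the claim fails; we check each in order.
For q = 2, 3, 5, 7, 11, 13, 17, 19, 23, 29 the conclusion holds.
q = 31: 31 mod 22 = 9 — not in {1, 2, 3, 5, 7, 11, 13, 17, 19}.

q = 31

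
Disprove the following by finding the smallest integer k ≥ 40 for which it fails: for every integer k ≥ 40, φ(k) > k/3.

k = 42

A counterexample is any integer k ≥ 40 such that the claim fails; we check each in order.
k = 40: φ(40) = 16 and 40/3 = 40/3, so φ(40) > 40/3.
k = 41: φ(41) = 40 and 41/3 = 41/3, so φ(41) > 41/3.
k = 42: φ(42) = 12 and 42/3 = 14, so φ(42) ≤ 42/3.
Hence k = 42 is a counterexample.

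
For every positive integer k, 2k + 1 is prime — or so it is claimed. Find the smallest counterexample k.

We need the least positive integer k for which 2k + 1 is not prime.
k = 1: 2k + 1 = 3, prime.
k = 2: 2k + 1 = 5, prime.
k = 3: 2k + 1 = 7, prime.
k = 4: 2k + 1 = 9 = 3 × 3, composite.

k = 4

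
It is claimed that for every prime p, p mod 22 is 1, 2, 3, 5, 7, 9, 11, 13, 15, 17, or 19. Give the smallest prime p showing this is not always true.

We need the least prime p for which the claim fails.
For p = 2, 3, 5, 7, …, 31, 37, 41 the conclusion holds.
p = 43: 43 mod 22 = 21 — not in {1, 2, 3, 5, 7, 9, 11, 13, 15, 17, 19}.

p = 43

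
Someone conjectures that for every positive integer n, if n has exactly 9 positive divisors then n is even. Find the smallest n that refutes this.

n = 36: divisors of 36: 9 divisors; 36 is even.
n = 100: divisors of 100: 9 divisors; 100 is even.
n = 196: divisors of 196: 9 divisors; 196 is even.
n = 225: divisors of 225: 9 divisors; 225 is odd.

n = 225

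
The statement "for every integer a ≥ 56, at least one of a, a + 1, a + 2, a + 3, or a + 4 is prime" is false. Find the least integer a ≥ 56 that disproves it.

a = 62

A counterexample is any integer a ≥ 56 such that a, a + 1, a + 2, a + 3, a + 4 are all composite; we check each in order.
a = 56: 59 is prime.
a = 57: 59 is prime.
a = 58: 59 is prime.
a = 59: 59 is prime.
a = 60: 61 is prime.
a = 61: 61 is prime.
a = 62: 62 = 2 × 31; 63 = 3 × 21; 64 = 2 × 32; 65 = 5 × 13; 66 = 2 × 33 — all composite.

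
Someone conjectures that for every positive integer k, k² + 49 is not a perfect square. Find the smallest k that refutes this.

k = 24

Check each positive integer k in order until k² + 49 is a perfect square.
For k = 1, 2, 3, 4, …, 21, 22, 23 the conclusion holds.
k = 24: 24² + 49 = 625 = 25², a perfect square.
Hence k = 24 is a counterexample.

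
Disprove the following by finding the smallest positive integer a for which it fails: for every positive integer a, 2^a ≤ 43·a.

A counterexample is any positive integer a such that 2^a > 43·a; we check each in order.
a = 1: 2^a = 2 and 43·a = 43, so 2 ≤ 43.
a = 2: 2^a = 4 and 43·a = 86, so 4 ≤ 86.
a = 3: 2^a = 8 and 43·a = 129, so 8 ≤ 129.
a = 4: 2^a = 16 and 43·a = 172, so 16 ≤ 172.
a = 5: 2^a = 32 and 43·a = 215, so 32 ≤ 215.
a = 6: 2^a = 64 and 43·a = 258, so 64 ≤ 258.
a = 7: 2^a = 128 and 43·a = 301, so 128 ≤ 301.
a = 8: 2^a = 256 and 43·a = 344, so 256 ≤ 344.
a = 9: 2^a = 512 and 43·a = 387, so 512 > 387.
Thus a = 9 disproves the claim, and no smaller a works.

a = 9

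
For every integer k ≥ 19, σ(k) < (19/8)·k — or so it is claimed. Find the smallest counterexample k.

A counterexample is any integer k ≥ 19 such that the claim fails; we check each in order.
For k = 19, 20, 21, 22, 23 the conclusion holds.
k = 24: σ(24) = 60; 60 ≥ 57.

k = 24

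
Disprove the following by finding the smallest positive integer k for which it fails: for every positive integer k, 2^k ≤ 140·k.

k = 11

Check each positive integer k in order until 2^k > 140·k.
For k = 1, 2, 3, 4, 5, 6, 7, 8, 9, 10 the conclusion holds.
k = 11: 2^k = 2048 and 140·k = 1540, so 2048 > 1540.
Thus k = 11 disproves the claim, and no smaller k works.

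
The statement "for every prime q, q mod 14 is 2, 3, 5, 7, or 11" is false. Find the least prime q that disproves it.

Check each prime q in order until the claim fails.
q = 2: 2 mod 14 = 2.
q = 3: 3 mod 14 = 3.
q = 5: 5 mod 14 = 5.
q = 7: 7 mod 14 = 7.
q = 11: 11 mod 14 = 11.
q = 13: 13 mod 14 = 13 — not in {2, 3, 5, 7, 11}.
So q = 13 is the smallest counterexample.

q = 13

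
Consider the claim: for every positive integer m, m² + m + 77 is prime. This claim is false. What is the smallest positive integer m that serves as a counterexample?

A counterexample is any positive integer m such that m² + m + 77 is not prime; we check each in order.
m = 1: m² + m + 77 = 79, prime.
m = 2: m² + m + 77 = 83, prime.
m = 3: m² + m + 77 = 89, prime.
m = 4: m² + m + 77 = 97, prime.
m = 5: m² + m + 77 = 107, prime.
m = 6: m² + m + 77 = 119 = 7 × 17, composite.
Hence m = 6 is a counterexample.

m = 6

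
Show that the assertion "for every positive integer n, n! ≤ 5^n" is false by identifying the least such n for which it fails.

n = 12

We need the least positive integer n for which n! > 5^n.
For n = 1, 2, 3, 4, …, 9, 10, 11 the conclusion holds.
n = 12: n! = 479001600 and 5^n = 244140625, so 479001600 > 244140625.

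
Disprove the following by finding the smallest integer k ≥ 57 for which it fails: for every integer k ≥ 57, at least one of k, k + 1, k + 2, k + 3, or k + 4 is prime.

k = 62

We need the least integer k ≥ 57 for which k, k + 1, k + 2, k + 3, k + 4 are all composite.
k = 57: 59 is prime.
k = 58: 59 is prime.
k = 59: 59 is prime.
k = 60: 61 is prime.
k = 61: 61 is prime.
k = 62: 62 = 2 × 31; 63 = 3 × 21; 64 = 2 × 32; 65 = 5 × 13; 66 = 2 × 33 — all composite.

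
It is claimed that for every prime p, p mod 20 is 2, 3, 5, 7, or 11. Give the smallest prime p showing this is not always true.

p = 13

The first 5 eligible values, up to p = 11, all satisfy the conclusion.
p = 13: 13 mod 20 = 13 — not in {2, 3, 5, 7, 11}.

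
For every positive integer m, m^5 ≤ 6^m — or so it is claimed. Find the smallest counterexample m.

We need the least positive integer m for which m^5 > 6^m.
For m = 1, 2 the conclusion holds.
m = 3: m^5 = 243 and 6^m = 216, so 243 > 216.
So m = 3 is the smallest counterexample.

m = 3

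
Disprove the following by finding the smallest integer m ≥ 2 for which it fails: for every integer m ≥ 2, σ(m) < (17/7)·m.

m = 24

Check each integer m ≥ 2 in order until the claim fails.
For m = 2, 3, 4, 5, …, 21, 22, 23 the conclusion holds.
m = 24: σ(24) = 60; 60 ≥ 408/7.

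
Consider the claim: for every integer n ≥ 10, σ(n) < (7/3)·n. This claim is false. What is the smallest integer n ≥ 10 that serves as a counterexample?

For n = 10, 11 the conclusion holds.
n = 12: σ(12) = 28; 28 ≥ 28.
Hence n = 12 is a counterexample.

n = 12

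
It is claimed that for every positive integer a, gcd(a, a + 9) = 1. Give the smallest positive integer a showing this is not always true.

a = 3

A counterexample is any positive integer a such that gcd(a, a + 9) > 1; we check each in order.
For a = 1, 2 the conclusion holds.
a = 3: gcd(3, 12) = 3.
Hence a = 3 is a counterexample.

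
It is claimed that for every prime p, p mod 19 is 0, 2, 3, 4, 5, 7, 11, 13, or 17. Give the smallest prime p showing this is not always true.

For p = 2, 3, 5, 7, 11, 13, 17, 19, 23 the conclusion holds.
p = 29: 29 mod 19 = 10 — not in {0, 2, 3, 4, 5, 7, 11, 13, 17}.
So p = 29 is the smallest counterexample.

p = 29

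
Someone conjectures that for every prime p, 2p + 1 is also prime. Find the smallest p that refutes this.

p = 7

We need the least prime p for which 2p + 1 is not prime.
For p = 2, 3, 5 the conclusion holds.
p = 7: 2p + 1 = 15 = 3 × 5, not prime.
So p = 7 is the smallest counterexample.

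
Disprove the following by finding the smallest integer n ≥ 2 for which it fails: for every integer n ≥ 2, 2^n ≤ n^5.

n = 23

A counterexample is any integer n ≥ 2 such that 2^n > n^5; we check each in order.
For n = 2, 3, 4, 5, …, 20, 21, 22 the conclusion holds.
n = 23: 2^n = 8388608 and n^5 = 6436343, so 8388608 > 6436343.
Hence n = 23 is a counterexample.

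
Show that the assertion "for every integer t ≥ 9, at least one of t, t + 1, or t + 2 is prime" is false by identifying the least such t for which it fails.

A counterexample is any integer t ≥ 9 such that t, t + 1, t + 2 are all composite; we check each in order.
The first 5 eligible values, up to t = 13, all satisfy the conclusion.
t = 14: 14 = 2 × 7; 15 = 3 × 5; 16 = 2 × 8 — all composite.

t = 14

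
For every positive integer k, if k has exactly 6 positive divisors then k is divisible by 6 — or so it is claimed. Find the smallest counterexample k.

We need the least positive integer k for which k has exactly 6 positive divisors but k is not divisible by 6.
k = 12: τ(12) = 6; 12 mod 6 = 0.
k = 18: τ(18) = 6; 18 mod 6 = 0.
k = 20: τ(20) = 6; 20 mod 6 = 2.
So k = 20 is the smallest counterexample.

k = 20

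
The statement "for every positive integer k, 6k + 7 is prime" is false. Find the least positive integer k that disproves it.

k = 3

A counterexample is any positive integer k such that 6k + 7 is not prime; we check each in order.
For k = 1, 2 the conclusion holds.
k = 3: 6k + 7 = 25 = 5 × 5, composite.
Thus k = 3 disproves the claim, and no smaller k works.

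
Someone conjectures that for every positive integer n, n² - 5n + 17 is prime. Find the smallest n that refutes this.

n = 13

For n = 1, 2, 3, 4, …, 10, 11, 12 the conclusion holds.
n = 13: n² - 5n + 17 = 121 = 11 × 11, composite.
So n = 13 is the smallest counterexample.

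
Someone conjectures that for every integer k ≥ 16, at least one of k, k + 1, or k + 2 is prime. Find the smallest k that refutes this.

k = 20

We need the least integer k ≥ 16 for which k, k + 1, k + 2 are all composite.
The first 4 eligible values, up to k = 19, all satisfy the conclusion.
k = 20: 20 = 2 × 10; 21 = 3 × 7; 22 = 2 × 11 — all composite.
Hence k = 20 is a counterexample.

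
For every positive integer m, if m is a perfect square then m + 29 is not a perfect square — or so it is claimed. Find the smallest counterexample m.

A counterexample is any positive integer m such that m is a perfect square but m + 29 is a perfect square; we check each in order.
For m = 1, 4, 9, 16, …, 121, 144, 169 the conclusion holds.
m = 196: 196 = 14² and 196 + 29 = 225 = 15².

m = 196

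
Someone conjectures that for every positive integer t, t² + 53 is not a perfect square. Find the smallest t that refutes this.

t = 26

Check each positive integer t in order until t² + 53 is a perfect square.
For t = 1, 2, 3, 4, …, 23, 24, 25 the conclusion holds.
t = 26: 26² + 53 = 729 = 27², a perfect square.
Thus t = 26 disproves the claim, and no smaller t works.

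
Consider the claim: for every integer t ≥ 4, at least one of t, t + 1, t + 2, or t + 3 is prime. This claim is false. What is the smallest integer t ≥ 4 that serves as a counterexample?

t = 24

Check each integer t ≥ 4 in order until t, t + 1, t + 2, t + 3 are all composite.
The first 20 eligible values, up to t = 23, all satisfy the conclusion.
t = 24: 24 = 2 × 12; 25 = 5 × 5; 26 = 2 × 13; 27 = 3 × 9 — all composite.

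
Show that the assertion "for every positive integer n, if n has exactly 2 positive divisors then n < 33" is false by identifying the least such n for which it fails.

The first 11 eligible values, up to n = 31, all satisfy the conclusion.
n = 37: τ(37) = 2; 37 ≥ 33.
Thus n = 37 disproves the claim, and no smaller n works.

n = 37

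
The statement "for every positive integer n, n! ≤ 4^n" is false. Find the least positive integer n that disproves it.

Check each positive integer n in order until n! > 4^n.
For n = 1, 2, 3, 4, 5, 6, 7, 8 the conclusion holds.
n = 9: n! = 362880 and 4^n = 262144, so 362880 > 262144.

n = 9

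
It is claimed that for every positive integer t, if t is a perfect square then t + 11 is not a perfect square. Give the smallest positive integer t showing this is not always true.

Check each positive integer t in order until t is a perfect square but t + 11 is a perfect square.
For t = 1, 4, 9, 16 the conclusion holds.
t = 25: 25 = 5² and 25 + 11 = 36 = 6².

t = 25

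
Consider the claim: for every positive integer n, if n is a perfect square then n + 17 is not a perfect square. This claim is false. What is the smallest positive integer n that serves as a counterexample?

n = 64

We need the least positive integer n for which n is a perfect square but n + 17 is a perfect square.
For n = 1, 4, 9, 16, 25, 36, 49 the conclusion holds.
n = 64: 64 = 8² and 64 + 17 = 81 = 9².
Hence n = 64 is a counterexample.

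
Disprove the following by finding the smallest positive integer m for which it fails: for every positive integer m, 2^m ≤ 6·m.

We need the least positive integer m for which 2^m > 6·m.
For m = 1, 2, 3, 4 the conclusion holds.
m = 5: 2^m = 32 and 6·m = 30, so 32 > 30.

m = 5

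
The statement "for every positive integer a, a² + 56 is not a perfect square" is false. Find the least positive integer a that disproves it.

a = 5

Check each positive integer a in order until a² + 56 is a perfect square.
The first 4 eligible values, up to a = 4, all satisfy the conclusion.
a = 5: 5² + 56 = 81 = 9², a perfect square.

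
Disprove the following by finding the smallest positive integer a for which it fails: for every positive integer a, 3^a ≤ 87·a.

a = 6

We need the least positive integer a for which 3^a > 87·a.
a = 1: 3^a = 3 and 87·a = 87, so 3 ≤ 87.
a = 2: 3^a = 9 and 87·a = 174, so 9 ≤ 174.
a = 3: 3^a = 27 and 87·a = 261, so 27 ≤ 261.
a = 4: 3^a = 81 and 87·a = 348, so 81 ≤ 348.
a = 5: 3^a = 243 and 87·a = 435, so 243 ≤ 435.
a = 6: 3^a = 729 and 87·a = 522, so 729 > 522.
So a = 6 is the smallest counterexample.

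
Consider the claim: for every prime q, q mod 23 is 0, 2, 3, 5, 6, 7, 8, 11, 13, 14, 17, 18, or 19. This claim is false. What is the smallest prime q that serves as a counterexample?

We need the least prime q for which the claim fails.
For q = 2, 3, 5, 7, …, 31, 37, 41 the conclusion holds.
q = 43: 43 mod 23 = 20 — not in {0, 2, 3, 5, 6, 7, 8, 11, 13, 14, 17, 18, 19}.

q = 43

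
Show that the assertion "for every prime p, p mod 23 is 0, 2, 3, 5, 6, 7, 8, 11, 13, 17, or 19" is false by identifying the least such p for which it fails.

A counterexample is any prime p such that the claim fails; we check each in order.
The first 11 eligible values, up to p = 31, all satisfy the conclusion.
p = 37: 37 mod 23 = 14 — not in {0, 2, 3, 5, 6, 7, 8, 11, 13, 17, 19}.

p = 37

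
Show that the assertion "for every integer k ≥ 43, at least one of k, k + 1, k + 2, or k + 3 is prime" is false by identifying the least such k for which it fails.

k = 48

k = 43: 43 is prime.
k = 44: 47 is prime.
k = 45: 47 is prime.
k = 46: 47 is prime.
k = 47: 47 is prime.
k = 48: 48 = 2 × 24; 49 = 7 × 7; 50 = 2 × 25; 51 = 3 × 17 — all composite.
Thus k = 48 disproves the claim, and no smaller k works.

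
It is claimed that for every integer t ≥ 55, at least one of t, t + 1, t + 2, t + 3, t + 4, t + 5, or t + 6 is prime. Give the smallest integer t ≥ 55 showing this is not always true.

Check each integer t ≥ 55 in order until t, t + 1, t + 2, t + 3, t + 4, t + 5, t + 6 are all composite.
The first 35 eligible values, up to t = 89, all satisfy the conclusion.
t = 90: 90 = 2 × 45; 91 = 7 × 13; 92 = 2 × 46; 93 = 3 × 31; 94 = 2 × 47; 95 = 5 × 19; 96 = 2 × 48 — all composite.
Hence t = 90 is a counterexample.

t = 90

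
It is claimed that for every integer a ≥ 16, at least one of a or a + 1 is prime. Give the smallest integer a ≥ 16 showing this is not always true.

a = 16: 17 is prime.
a = 17: 17 is prime.
a = 18: 19 is prime.
a = 19: 19 is prime.
a = 20: 20 = 2 × 10; 21 = 3 × 7 — both composite.

a = 20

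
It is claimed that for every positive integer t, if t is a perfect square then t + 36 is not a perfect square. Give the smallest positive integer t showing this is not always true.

t = 64

Check each positive integer t in order until t is a perfect square but t + 36 is a perfect square.
t = 1: 1 + 36 = 37, not a perfect square.
t = 4: 4 + 36 = 40, not a perfect square.
t = 9: 9 + 36 = 45, not a perfect square.
t = 16: 16 + 36 = 52, not a perfect square.
t = 25: 25 + 36 = 61, not a perfect square.
t = 36: 36 + 36 = 72, not a perfect square.
t = 49: 49 + 36 = 85, not a perfect square.
t = 64: 64 = 8² and 64 + 36 = 100 = 10².
Thus t = 64 disproves the claim, and no smaller t works.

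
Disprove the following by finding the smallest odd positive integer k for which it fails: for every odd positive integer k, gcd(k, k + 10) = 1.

k = 5

Check each odd positive integer k in order until gcd(k, k + 10) > 1.
k = 1: gcd(1, 11) = 1.
k = 3: gcd(3, 13) = 1.
k = 5: gcd(5, 15) = 5.
Hence k = 5 is a counterexample.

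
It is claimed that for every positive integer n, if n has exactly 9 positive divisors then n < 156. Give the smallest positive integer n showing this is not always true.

n = 196

A counterexample is any positive integer n such that n has exactly 9 positive divisors but the claim fails; we check each in order.
For n = 36, 100 the conclusion holds.
n = 196: τ(196) = 9; 196 ≥ 156.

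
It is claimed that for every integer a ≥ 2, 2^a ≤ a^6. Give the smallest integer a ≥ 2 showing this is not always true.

For a = 2, 3, 4, 5, …, 27, 28, 29 the conclusion holds.
a = 30: 2^a = 1073741824 and a^6 = 729000000, so 1073741824 > 729000000.
So a = 30 is the smallest counterexample.

a = 30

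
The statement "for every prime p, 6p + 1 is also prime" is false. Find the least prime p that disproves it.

A counterexample is any prime p such that 6p + 1 is not prime; we check each in order.
p = 2: 6p + 1 = 13, prime.
p = 3: 6p + 1 = 19, prime.
p = 5: 6p + 1 = 31, prime.
p = 7: 6p + 1 = 43, prime.
p = 11: 6p + 1 = 67, prime.
p = 13: 6p + 1 = 79, prime.
p = 17: 6p + 1 = 103, prime.
p = 19: 6p + 1 = 115 = 5 × 23, not prime.
Thus p = 19 disproves the claim, and no smaller p works.

p = 19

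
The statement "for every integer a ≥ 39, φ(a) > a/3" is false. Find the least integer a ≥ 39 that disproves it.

a = 42

A counterexample is any integer a ≥ 39 such that the claim fails; we check each in order.
a = 39: φ(39) = 24 and 39/3 = 13, so φ(39) > 39/3.
a = 40: φ(40) = 16 and 40/3 = 40/3, so φ(40) > 40/3.
a = 41: φ(41) = 40 and 41/3 = 41/3, so φ(41) > 41/3.
a = 42: φ(42) = 12 and 42/3 = 14, so φ(42) ≤ 42/3.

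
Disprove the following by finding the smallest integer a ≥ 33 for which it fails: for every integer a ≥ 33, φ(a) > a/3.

Check each integer a ≥ 33 in order until the claim fails.
For a = 33, 34, 35 the conclusion holds.
a = 36: φ(36) = 12 and 36/3 = 12, so φ(36) ≤ 36/3.

a = 36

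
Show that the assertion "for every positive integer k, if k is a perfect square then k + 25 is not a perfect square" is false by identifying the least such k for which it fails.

We need the least positive integer k for which k is a perfect square but k + 25 is a perfect square.
For k = 1, 4, 9, 16, …, 81, 100, 121 the conclusion holds.
k = 144: 144 = 12² and 144 + 25 = 169 = 13².
Hence k = 144 is a counterexample.

k = 144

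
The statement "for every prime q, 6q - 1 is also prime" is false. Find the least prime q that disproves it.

A counterexample is any prime q such that 6q - 1 is not prime; we check each in order.
q = 2: 6q - 1 = 11, prime.
q = 3: 6q - 1 = 17, prime.
q = 5: 6q - 1 = 29, prime.
q = 7: 6q - 1 = 41, prime.
q = 11: 6q - 1 = 65 = 5 × 13, not prime.
Hence q = 11 is a counterexample.

q = 11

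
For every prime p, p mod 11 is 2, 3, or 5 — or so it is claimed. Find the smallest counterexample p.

A counterexample is any prime p such that the claim fails; we check each in order.
For p = 2, 3, 5 the conclusion holds.
p = 7: 7 mod 11 = 7 — not in {2, 3, 5}.

p = 7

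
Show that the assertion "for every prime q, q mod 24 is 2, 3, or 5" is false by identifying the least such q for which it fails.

q = 7

Check each prime q in order until the claim fails.
For q = 2, 3, 5 the conclusion holds.
q = 7: 7 mod 24 = 7 — not in {2, 3, 5}.
Hence q = 7 is a counterexample.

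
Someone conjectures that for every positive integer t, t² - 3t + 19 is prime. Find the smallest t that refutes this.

The first 17 eligible values, up to t = 17, all satisfy the conclusion.
t = 18: t² - 3t + 19 = 289 = 17 × 17, composite.

t = 18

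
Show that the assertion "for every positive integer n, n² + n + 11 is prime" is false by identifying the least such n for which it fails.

n = 10

The first 9 eligible values, up to n = 9, all satisfy the conclusion.
n = 10: n² + n + 11 = 121 = 11 × 11, composite.
Hence n = 10 is a counterexample.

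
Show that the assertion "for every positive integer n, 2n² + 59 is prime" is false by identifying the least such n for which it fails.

Check each positive integer n in order until 2n² + 59 is not prime.
For n = 1, 2 the conclusion holds.
n = 3: 2n² + 59 = 77 = 7 × 11, composite.

n = 3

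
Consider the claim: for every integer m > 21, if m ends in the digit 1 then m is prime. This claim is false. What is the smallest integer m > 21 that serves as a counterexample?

A counterexample is any integer m > 21 such that m ends in the digit 1 but m is not prime; we check each in order.
For m = 31, 41 the conclusion holds.
m = 51: 51 ends in 1; 51 = 3 × 17, composite.
Hence m = 51 is a counterexample.

m = 51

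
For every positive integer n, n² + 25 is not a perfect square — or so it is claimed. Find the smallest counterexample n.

n = 12

A counterexample is any positive integer n such that n² + 25 is a perfect square; we check each in order.
For n = 1, 2, 3, 4, …, 9, 10, 11 the conclusion holds.
n = 12: 12² + 25 = 169 = 13², a perfect square.
Thus n = 12 disproves the claim, and no smaller n works.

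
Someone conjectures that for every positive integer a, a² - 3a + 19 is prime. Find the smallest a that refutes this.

a = 18

The first 17 eligible values, up to a = 17, all satisfy the conclusion.
a = 18: a² - 3a + 19 = 289 = 17 × 17, composite.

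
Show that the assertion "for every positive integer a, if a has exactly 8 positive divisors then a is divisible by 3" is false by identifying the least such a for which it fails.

For a = 24, 30 the conclusion holds.
a = 40: τ(40) = 8; 40 mod 3 = 1.
Thus a = 40 disproves the claim, and no smaller a works.

a = 40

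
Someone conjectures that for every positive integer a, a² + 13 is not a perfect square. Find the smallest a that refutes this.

We need the least positive integer a for which a² + 13 is a perfect square.
a = 1: 1² + 13 = 14, not a perfect square.
a = 2: 2² + 13 = 17, not a perfect square.
a = 3: 3² + 13 = 22, not a perfect square.
a = 4: 4² + 13 = 29, not a perfect square.
a = 5: 5² + 13 = 38, not a perfect square.
a = 6: 6² + 13 = 49 = 7², a perfect square.
Thus a = 6 disproves the claim, and no smaller a works.

a = 6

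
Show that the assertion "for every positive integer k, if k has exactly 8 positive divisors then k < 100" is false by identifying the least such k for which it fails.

Check each positive integer k in order until k has exactly 8 positive divisors but the claim fails.
For k = 24, 30, 40, 42, 54, 56, 66, 70, 78, 88 the conclusion holds.
k = 102: τ(102) = 8; 102 ≥ 100.

k = 102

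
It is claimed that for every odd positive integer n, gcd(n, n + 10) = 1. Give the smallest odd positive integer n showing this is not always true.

For n = 1, 3 the conclusion holds.
n = 5: gcd(5, 15) = 5.

n = 5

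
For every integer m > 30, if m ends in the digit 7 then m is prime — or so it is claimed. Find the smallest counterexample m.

m = 57

Check each integer m > 30 in order until m ends in the digit 7 but m is not prime.
For m = 37, 47 the conclusion holds.
m = 57: 57 ends in 7; 57 = 3 × 19, composite.
So m = 57 is the smallest counterexample.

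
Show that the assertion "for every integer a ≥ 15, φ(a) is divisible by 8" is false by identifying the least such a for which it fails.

a = 18

We need the least integer a ≥ 15 for which φ(a) is not divisible by 8.
For a = 15, 16, 17 the conclusion holds.
a = 18: φ(18) = 6; 6 mod 8 = 6.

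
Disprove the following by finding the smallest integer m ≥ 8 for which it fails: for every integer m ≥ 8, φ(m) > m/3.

We need the least integer m ≥ 8 for which the claim fails.
The first 4 eligible values, up to m = 11, all satisfy the conclusion.
m = 12: φ(12) = 4 and 12/3 = 4, so φ(12) ≤ 12/3.

m = 12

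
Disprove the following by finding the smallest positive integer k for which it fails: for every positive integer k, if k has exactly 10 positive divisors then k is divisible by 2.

k = 405

Check each positive integer k in order until k has exactly 10 positive divisors but k is not divisible by 2.
For k = 48, 80, 112, 162, 176, 208, 272, 304, 368 the conclusion holds.
k = 405: τ(405) = 10; 405 mod 2 = 1.
Thus k = 405 disproves the claim, and no smaller k works.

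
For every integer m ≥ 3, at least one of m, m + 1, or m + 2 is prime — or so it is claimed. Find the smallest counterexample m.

m = 8

We need the least integer m ≥ 3 for which m, m + 1, m + 2 are all composite.
The first 5 eligible values, up to m = 7, all satisfy the conclusion.
m = 8: 8 = 2 × 4; 9 = 3 × 3; 10 = 2 × 5 — all composite.
So m = 8 is the smallest counterexample.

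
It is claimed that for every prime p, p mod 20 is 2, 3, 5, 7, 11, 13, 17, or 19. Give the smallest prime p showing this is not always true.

p = 29

For p = 2, 3, 5, 7, 11, 13, 17, 19, 23 the conclusion holds.
p = 29: 29 mod 20 = 9 — not in {2, 3, 5, 7, 11, 13, 17, 19}.
So p = 29 is the smallest counterexample.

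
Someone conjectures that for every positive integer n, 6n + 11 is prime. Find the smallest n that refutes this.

Check each positive integer n in order until 6n + 11 is not prime.
n = 1: 6n + 11 = 17, prime.
n = 2: 6n + 11 = 23, prime.
n = 3: 6n + 11 = 29, prime.
n = 4: 6n + 11 = 35 = 5 × 7, composite.
So n = 4 is the smallest counterexample.

n = 4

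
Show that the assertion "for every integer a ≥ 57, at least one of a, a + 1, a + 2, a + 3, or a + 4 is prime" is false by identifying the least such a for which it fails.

a = 62

A counterexample is any integer a ≥ 57 such that a, a + 1, a + 2, a + 3, a + 4 are all composite; we check each in order.
The first 5 eligible values, up to a = 61, all satisfy the conclusion.
a = 62: 62 = 2 × 31; 63 = 3 × 21; 64 = 2 × 32; 65 = 5 × 13; 66 = 2 × 33 — all composite.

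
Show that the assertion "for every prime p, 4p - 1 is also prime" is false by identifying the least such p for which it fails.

Check each prime p in order until 4p - 1 is not prime.
p = 2: 4p - 1 = 7, prime.
p = 3: 4p - 1 = 11, prime.
p = 5: 4p - 1 = 19, prime.
p = 7: 4p - 1 = 27 = 3 × 9, not prime.
Hence p = 7 is a counterexample.

p = 7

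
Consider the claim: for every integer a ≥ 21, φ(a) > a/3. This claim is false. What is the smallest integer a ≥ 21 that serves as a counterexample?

A counterexample is any integer a ≥ 21 such that the claim fails; we check each in order.
For a = 21, 22, 23 the conclusion holds.
a = 24: φ(24) = 8 and 24/3 = 8, so φ(24) ≤ 24/3.

a = 24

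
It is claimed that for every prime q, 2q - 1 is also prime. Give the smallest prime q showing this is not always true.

Check each prime q in order until 2q - 1 is not prime.
For q = 2, 3 the conclusion holds.
q = 5: 2q - 1 = 9 = 3 × 3, not prime.
Thus q = 5 disproves the claim, and no smaller q works.

q = 5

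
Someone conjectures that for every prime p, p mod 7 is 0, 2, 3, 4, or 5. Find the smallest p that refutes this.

p = 13

Check each prime p in order until the claim fails.
For p = 2, 3, 5, 7, 11 the conclusion holds.
p = 13: 13 mod 7 = 6 — not in {0, 2, 3, 4, 5}.
Hence p = 13 is a counterexample.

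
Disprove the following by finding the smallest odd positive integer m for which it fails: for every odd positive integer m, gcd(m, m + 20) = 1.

Check each odd positive integer m in order until gcd(m, m + 20) > 1.
For m = 1, 3 the conclusion holds.
m = 5: gcd(5, 25) = 5.

m = 5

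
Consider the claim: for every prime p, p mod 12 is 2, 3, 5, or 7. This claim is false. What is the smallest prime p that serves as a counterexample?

p = 2: 2 mod 12 = 2.
p = 3: 3 mod 12 = 3.
p = 5: 5 mod 12 = 5.
p = 7: 7 mod 12 = 7.
p = 11: 11 mod 12 = 11 — not in {2, 3, 5, 7}.
So p = 11 is the smallest counterexample.

p = 11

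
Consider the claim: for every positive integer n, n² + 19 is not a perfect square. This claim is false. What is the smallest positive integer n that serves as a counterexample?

n = 9

We need the least positive integer n for which n² + 19 is a perfect square.
For n = 1, 2, 3, 4, 5, 6, 7, 8 the conclusion holds.
n = 9: 9² + 19 = 100 = 10², a perfect square.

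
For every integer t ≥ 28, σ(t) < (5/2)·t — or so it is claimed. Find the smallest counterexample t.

A counterexample is any integer t ≥ 28 such that the claim fails; we check each in order.
For t = 28, 29, 30, 31, 32, 33, 34, 35 the conclusion holds.
t = 36: σ(36) = 91; 91 ≥ 90.

t = 36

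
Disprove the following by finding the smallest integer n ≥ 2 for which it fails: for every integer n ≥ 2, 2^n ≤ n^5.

n = 23

Check each integer n ≥ 2 in order until 2^n > n^5.
For n = 2, 3, 4, 5, …, 20, 21, 22 the conclusion holds.
n = 23: 2^n = 8388608 and n^5 = 6436343, so 8388608 > 6436343.
Thus n = 23 disproves the claim, and no smaller n works.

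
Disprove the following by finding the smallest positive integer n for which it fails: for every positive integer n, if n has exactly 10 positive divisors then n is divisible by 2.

n = 405

A counterexample is any positive integer n such that n has exactly 10 positive divisors but n is not divisible by 2; we check each in order.
For n = 48, 80, 112, 162, 176, 208, 272, 304, 368 the conclusion holds.
n = 405: τ(405) = 10; 405 mod 2 = 1.
Hence n = 405 is a counterexample.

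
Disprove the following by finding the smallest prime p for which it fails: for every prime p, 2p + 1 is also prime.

p = 7

A counterexample is any prime p such that 2p + 1 is not prime; we check each in order.
For p = 2, 3, 5 the conclusion holds.
p = 7: 2p + 1 = 15 = 3 × 5, not prime.
Hence p = 7 is a counterexample.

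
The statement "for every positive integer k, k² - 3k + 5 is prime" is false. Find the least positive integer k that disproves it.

For k = 1, 2, 3 the conclusion holds.
k = 4: k² - 3k + 5 = 9 = 3 × 3, composite.

k = 4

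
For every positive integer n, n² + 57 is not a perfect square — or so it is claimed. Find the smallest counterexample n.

A counterexample is any positive integer n such that n² + 57 is a perfect square; we check each in order.
n = 1: 1² + 57 = 58, not a perfect square.
n = 2: 2² + 57 = 61, not a perfect square.
n = 3: 3² + 57 = 66, not a perfect square.
n = 4: 4² + 57 = 73, not a perfect square.
n = 5: 5² + 57 = 82, not a perfect square.
n = 6: 6² + 57 = 93, not a perfect square.
n = 7: 7² + 57 = 106, not a perfect square.
n = 8: 8² + 57 = 121 = 11², a perfect square.
Hence n = 8 is a counterexample.

n = 8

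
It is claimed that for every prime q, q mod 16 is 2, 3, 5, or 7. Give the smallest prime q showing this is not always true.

q = 11

A counterexample is any prime q such that the claim fails; we check each in order.
The first 4 eligible values, up to q = 7, all satisfy the conclusion.
q = 11: 11 mod 16 = 11 — not in {2, 3, 5, 7}.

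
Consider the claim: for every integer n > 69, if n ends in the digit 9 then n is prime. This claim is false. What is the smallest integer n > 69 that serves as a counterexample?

For n = 79, 89 the conclusion holds.
n = 99: 99 ends in 9; 99 = 3 × 33, composite.
Thus n = 99 disproves the claim, and no smaller n works.

n = 99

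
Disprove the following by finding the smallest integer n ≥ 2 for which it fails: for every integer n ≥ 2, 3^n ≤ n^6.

n = 15

Check each integer n ≥ 2 in order until 3^n > n^6.
For n = 2, 3, 4, 5, …, 12, 13, 14 the conclusion holds.
n = 15: 3^n = 14348907 and n^6 = 11390625, so 14348907 > 11390625.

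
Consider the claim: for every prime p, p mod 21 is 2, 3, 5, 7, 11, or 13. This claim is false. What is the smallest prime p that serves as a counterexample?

A counterexample is any prime p such that the claim fails; we check each in order.
The first 6 eligible values, up to p = 13, all satisfy the conclusion.
p = 17: 17 mod 21 = 17 — not in {2, 3, 5, 7, 11, 13}.

p = 17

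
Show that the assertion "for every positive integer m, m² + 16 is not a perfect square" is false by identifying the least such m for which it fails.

m = 3

For m = 1, 2 the conclusion holds.
m = 3: 3² + 16 = 25 = 5², a perfect square.
Thus m = 3 disproves the claim, and no smaller m works.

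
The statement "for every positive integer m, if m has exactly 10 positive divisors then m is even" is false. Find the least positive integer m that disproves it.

We need the least positive integer m for which m has exactly 10 positive divisors but m is odd.
The first 9 eligible values, up to m = 368, all satisfy the conclusion.
m = 405: divisors of 405: 10 divisors; 405 is odd.

m = 405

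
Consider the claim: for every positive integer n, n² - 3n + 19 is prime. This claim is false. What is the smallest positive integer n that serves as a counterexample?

For n = 1, 2, 3, 4, …, 15, 16, 17 the conclusion holds.
n = 18: n² - 3n + 19 = 289 = 17 × 17, composite.

n = 18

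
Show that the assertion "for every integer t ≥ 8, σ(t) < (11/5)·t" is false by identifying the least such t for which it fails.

The first 4 eligible values, up to t = 11, all satisfy the conclusion.
t = 12: σ(12) = 28; 28 ≥ 132/5.
So t = 12 is the smallest counterexample.

t = 12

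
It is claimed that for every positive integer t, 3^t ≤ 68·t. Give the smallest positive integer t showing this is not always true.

t = 6

We need the least positive integer t for which 3^t > 68·t.
t = 1: 3^t = 3 and 68·t = 68, so 3 ≤ 68.
t = 2: 3^t = 9 and 68·t = 136, so 9 ≤ 136.
t = 3: 3^t = 27 and 68·t = 204, so 27 ≤ 204.
t = 4: 3^t = 81 and 68·t = 272, so 81 ≤ 272.
t = 5: 3^t = 243 and 68·t = 340, so 243 ≤ 340.
t = 6: 3^t = 729 and 68·t = 408, so 729 > 408.
So t = 6 is the smallest counterexample.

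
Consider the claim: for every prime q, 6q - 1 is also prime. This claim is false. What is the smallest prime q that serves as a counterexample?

Check each prime q in order until 6q - 1 is not prime.
q = 2: 6q - 1 = 11, prime.
q = 3: 6q - 1 = 17, prime.
q = 5: 6q - 1 = 29, prime.
q = 7: 6q - 1 = 41, prime.
q = 11: 6q - 1 = 65 = 5 × 13, not prime.

q = 11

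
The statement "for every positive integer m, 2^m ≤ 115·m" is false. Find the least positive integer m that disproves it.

m = 11

The first 10 eligible values, up to m = 10, all satisfy the conclusion.
m = 11: 2^m = 2048 and 115·m = 1265, so 2048 > 1265.
So m = 11 is the smallest counterexample.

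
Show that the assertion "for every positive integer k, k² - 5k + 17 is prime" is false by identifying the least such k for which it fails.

k = 13

Check each positive integer k in order until k² - 5k + 17 is not prime.
The first 12 eligible values, up to k = 12, all satisfy the conclusion.
k = 13: k² - 5k + 17 = 121 = 11 × 11, composite.
Hence k = 13 is a counterexample.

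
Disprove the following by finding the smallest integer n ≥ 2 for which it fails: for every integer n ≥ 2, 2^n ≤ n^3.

We need the least integer n ≥ 2 for which 2^n > n^3.
The first 8 eligible values, up to n = 9, all satisfy the conclusion.
n = 10: 2^n = 1024 and n^3 = 1000, so 1024 > 1000.
Hence n = 10 is a counterexample.

n = 10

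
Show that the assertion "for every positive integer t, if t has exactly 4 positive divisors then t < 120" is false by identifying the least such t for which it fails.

We need the least positive integer t for which t has exactly 4 positive divisors but the claim fails.
For t = 6, 8, 10, 14, …, 115, 118, 119 the conclusion holds.
t = 122: τ(122) = 4; 122 ≥ 120.

t = 122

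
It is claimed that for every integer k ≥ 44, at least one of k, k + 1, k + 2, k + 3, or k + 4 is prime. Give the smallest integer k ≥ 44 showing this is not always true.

k = 48

Check each integer k ≥ 44 in order until k, k + 1, k + 2, k + 3, k + 4 are all composite.
k = 44: 47 is prime.
k = 45: 47 is prime.
k = 46: 47 is prime.
k = 47: 47 is prime.
k = 48: 48 = 2 × 24; 49 = 7 × 7; 50 = 2 × 25; 51 = 3 × 17; 52 = 2 × 26 — all composite.
Thus k = 48 disproves the claim, and no smaller k works.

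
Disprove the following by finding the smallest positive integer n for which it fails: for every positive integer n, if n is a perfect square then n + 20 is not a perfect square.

n = 16

For n = 1, 4, 9 the conclusion holds.
n = 16: 16 = 4² and 16 + 20 = 36 = 6².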